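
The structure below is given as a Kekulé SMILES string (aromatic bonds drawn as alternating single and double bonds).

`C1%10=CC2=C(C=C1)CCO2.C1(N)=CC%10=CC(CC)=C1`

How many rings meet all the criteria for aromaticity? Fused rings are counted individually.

2

The SMILES encodes a six-membered carbon ring with three alternating C=C double bonds, fused to a five-membered ring containing one oxygen and two sp³ carbons; a six-membered carbon ring with three alternating C=C double bonds.
The 6-membered ring is planar and fully conjugated; 3 ring double bonds give 6 π electrons. Since 6 = 4n+2 (n=1), it is aromatic (benzene ring).
The 5-membered ring with one oxygen has two sp³ carbons, so it is not fully conjugated — not aromatic (oxolane ring).
The second 6-membered ring is planar and fully conjugated; 3 ring double bonds give 6 π electrons. That satisfies 4n+2 with n=1, so it is aromatic (benzene).
2 of the 3 rings are aromatic. Total: 2.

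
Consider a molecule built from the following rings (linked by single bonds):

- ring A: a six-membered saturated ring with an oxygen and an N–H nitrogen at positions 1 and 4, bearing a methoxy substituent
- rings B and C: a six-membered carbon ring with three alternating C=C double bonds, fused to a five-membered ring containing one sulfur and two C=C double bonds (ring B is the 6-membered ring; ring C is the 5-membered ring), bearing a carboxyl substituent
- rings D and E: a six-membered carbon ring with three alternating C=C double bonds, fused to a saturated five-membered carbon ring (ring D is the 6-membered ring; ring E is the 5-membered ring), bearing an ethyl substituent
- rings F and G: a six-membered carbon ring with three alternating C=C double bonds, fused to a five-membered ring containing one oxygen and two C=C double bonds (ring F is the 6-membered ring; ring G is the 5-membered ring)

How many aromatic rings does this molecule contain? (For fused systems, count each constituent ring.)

5

Ring A has only sp³ atoms, so it is not fully conjugated — not aromatic (morpholine).
Rings B and C form a fused bicyclic system (with one sulfur) with 9 sp² atoms and 10 π electrons from ring double bonds plus a heteroatom lone pair. 10 = 4(2)+2, so the system is aromatic and both rings count as aromatic (benzothiophene).
Ring D is fully conjugated (every ring atom contributes a p orbital); 3 ring double bonds give 6 π electrons. 6 = 4(1)+2, so ring D is aromatic (benzene ring).
Ring E has three sp³ carbons, so it is not fully conjugated — not aromatic (cyclopentane ring).
Rings F and G form a fused bicyclic system (with one oxygen) with 9 sp² atoms and 10 π electrons from ring double bonds plus a heteroatom lone pair. 10 = 4(2)+2, so the system is aromatic and both rings count as aromatic (benzofuran).
Aromatic: B, C, D, F, G. Total: 5.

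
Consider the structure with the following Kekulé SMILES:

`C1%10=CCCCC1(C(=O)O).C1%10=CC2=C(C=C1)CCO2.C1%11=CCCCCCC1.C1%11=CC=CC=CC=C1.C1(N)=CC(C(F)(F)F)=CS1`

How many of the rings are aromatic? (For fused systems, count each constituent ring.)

2

The SMILES encodes a six-membered carbon ring with one C=C double bond; a six-membered carbon ring with three alternating C=C double bonds, fused to a five-membered ring containing one oxygen and two sp³ carbons; an eight-membered carbon ring with one C=C double bond; an eight-membered carbon ring with four alternating C=C double bonds; a five-membered ring of four carbons and one sulfur, with two C=C double bonds.
The 6-membered ring has four sp³ carbons, so it is not fully conjugated — not aromatic (cyclohexene).
The second 6-membered ring is planar and fully conjugated; 3 ring double bonds give 6 π electrons. 6 = 4(1)+2, so it is aromatic (benzene ring).
The 5-membered ring with one oxygen has two sp³ carbons, so it is not fully conjugated — not aromatic (oxolane ring).
The 8-membered ring has six sp³ carbons, so it is not fully conjugated — not aromatic (cyclooctene).
The second 8-membered ring has only sp² ring atoms; a planar conformation would have a fully conjugated π system of 8 electrons. But 8 = 4(2), which is 4n not 4n+2, so it is not aromatic (cyclooctatetraene) — cyclooctatetraene distorts into a non-planar tub to avoid antiaromaticity.
The 5-membered ring with one sulfur is fully conjugated (every ring atom contributes a p orbital); 2 ring double bonds (4 π electrons) plus a heteroatom lone pair (2) give 6 π electrons. That satisfies 4n+2 with n=1, so it is aromatic (thiophene).
2 of the 6 rings are aromatic. Total: 2.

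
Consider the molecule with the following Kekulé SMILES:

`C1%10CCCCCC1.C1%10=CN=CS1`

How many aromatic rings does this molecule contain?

The SMILES encodes a seven-membered saturated carbon ring; a five-membered ring with a sulfur at position 1 and a nitrogen at position 3 (in a C=N bond), with two double bonds.
The 7-membered ring has only sp³ atoms, so it is not fully conjugated — not aromatic (cycloheptane).
The 5-membered ring with one sulfur and one =N– is fully conjugated (every ring atom contributes a p orbital); 2 ring double bonds (4 π electrons) plus a heteroatom lone pair (2) give 6 π electrons. Since 6 = 4n+2 (n=1), it is aromatic (thiazole).
1 of the 2 rings is aromatic. Total: 1.

1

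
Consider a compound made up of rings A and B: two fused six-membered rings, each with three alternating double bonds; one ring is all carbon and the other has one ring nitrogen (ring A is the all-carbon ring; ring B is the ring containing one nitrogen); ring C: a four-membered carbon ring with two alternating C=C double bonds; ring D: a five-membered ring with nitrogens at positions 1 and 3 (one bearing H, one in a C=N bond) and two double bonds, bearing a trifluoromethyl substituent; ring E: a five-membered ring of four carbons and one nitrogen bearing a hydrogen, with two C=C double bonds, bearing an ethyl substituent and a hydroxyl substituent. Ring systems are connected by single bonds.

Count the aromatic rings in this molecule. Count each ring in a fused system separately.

4

Rings A and B form a fused bicyclic system (with one nitrogen) with 10 sp² atoms and 10 π electrons from ring double bonds. 10 = 4(2)+2, so the system is aromatic and both rings count as aromatic (quinoline).
Ring C has only sp² ring atoms; a planar conformation would have a fully conjugated π system of 4 electrons. But 4 = 4(1), which is 4n not 4n+2, so ring C is not aromatic (cyclobutadiene) — cyclobutadiene is antiaromatic and distorts to a rectangle.
Ring D is fully conjugated (every ring atom contributes a p orbital); 2 ring double bonds (4 π electrons) plus a heteroatom lone pair (2) give 6 π electrons. Since 6 = 4n+2 (n=1), ring D is aromatic (imidazole).
Ring E has a continuous p-orbital overlap around the ring; 2 ring double bonds (4 π electrons) plus a heteroatom lone pair (2) give 6 π electrons. 6 = 4(1)+2, so ring E is aromatic (pyrrole).
Aromatic: A, B, D, E. Total: 4.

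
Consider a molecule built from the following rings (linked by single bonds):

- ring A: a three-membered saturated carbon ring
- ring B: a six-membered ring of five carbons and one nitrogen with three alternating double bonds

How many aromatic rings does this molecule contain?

1

Ring A has only sp³ atoms, so it is not fully conjugated — not aromatic (cyclopropane).
Ring B is fully conjugated (every ring atom contributes a p orbital); 3 ring double bonds give 6 π electrons. Since 6 = 4n+2 (n=1), ring B is aromatic (pyridine).
Aromatic: B. Total: 1.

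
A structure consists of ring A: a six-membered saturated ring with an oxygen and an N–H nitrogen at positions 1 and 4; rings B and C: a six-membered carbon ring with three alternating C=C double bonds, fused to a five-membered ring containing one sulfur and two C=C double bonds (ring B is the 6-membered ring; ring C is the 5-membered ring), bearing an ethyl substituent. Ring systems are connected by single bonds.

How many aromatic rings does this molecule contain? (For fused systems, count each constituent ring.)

2

Ring A has only sp³ atoms, so it is not fully conjugated — not aromatic (morpholine).
Rings B and C form a fused bicyclic system (with one sulfur) with 9 sp² atoms and 10 π electrons from ring double bonds plus a heteroatom lone pair. 10 = 4(2)+2, so the system is aromatic and both rings count as aromatic (benzothiophene).
Aromatic: B, C. Total: 2.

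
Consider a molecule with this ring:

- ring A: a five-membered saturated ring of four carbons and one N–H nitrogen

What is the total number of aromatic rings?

Ring A has only sp³ atoms, so it is not fully conjugated — not aromatic (pyrrolidine).

0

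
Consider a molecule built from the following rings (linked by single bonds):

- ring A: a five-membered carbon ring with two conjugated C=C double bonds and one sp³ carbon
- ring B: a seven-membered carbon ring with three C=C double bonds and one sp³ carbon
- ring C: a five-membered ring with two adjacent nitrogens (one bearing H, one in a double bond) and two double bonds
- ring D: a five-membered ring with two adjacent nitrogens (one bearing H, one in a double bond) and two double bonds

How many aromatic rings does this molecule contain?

2

Ring A has one sp³ carbon, so it is not fully conjugated — not aromatic (cyclopentadiene).
Ring B has one sp³ carbon, so it is not fully conjugated — not aromatic (cycloheptatriene).
Ring C has a continuous p-orbital overlap around the ring; 2 ring double bonds (4 π electrons) plus a heteroatom lone pair (2) give 6 π electrons. 6 = 4(1)+2, so ring C is aromatic (pyrazole).
Ring D is fully conjugated (every ring atom contributes a p orbital); 2 ring double bonds (4 π electrons) plus a heteroatom lone pair (2) give 6 π electrons. That satisfies 4n+2 with n=1, so ring D is aromatic (pyrazole).
Aromatic: C, D. Total: 2.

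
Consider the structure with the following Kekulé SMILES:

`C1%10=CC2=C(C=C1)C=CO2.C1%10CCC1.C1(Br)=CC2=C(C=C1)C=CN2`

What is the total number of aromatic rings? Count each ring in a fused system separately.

4

The SMILES encodes a six-membered carbon ring with three alternating C=C double bonds, fused to a five-membered ring containing one oxygen and two C=C double bonds; a four-membered saturated carbon ring; a six-membered carbon ring with three alternating C=C double bonds, fused to a five-membered ring containing one N–H nitrogen and two C=C double bonds.
The fused 6/5-membered bicyclic (with one oxygen) is a single π system with 9 sp² atoms and 10 π electrons from ring double bonds plus a heteroatom lone pair. 10 = 4(2)+2, so the system is aromatic and both rings count as aromatic (benzofuran).
The 4-membered ring has only sp³ atoms, so it is not fully conjugated — not aromatic (cyclobutane).
The fused 6/5-membered bicyclic (with one N–H) is a single π system with 9 sp² atoms and 10 π electrons from ring double bonds plus a heteroatom lone pair. 10 = 4(2)+2, so the system is aromatic and both rings count as aromatic (indole).
4 of the 5 rings are aromatic. Total: 4.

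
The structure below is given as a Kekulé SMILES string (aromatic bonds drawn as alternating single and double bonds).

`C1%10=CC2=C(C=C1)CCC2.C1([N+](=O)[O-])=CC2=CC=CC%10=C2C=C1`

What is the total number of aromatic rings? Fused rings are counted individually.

3

The SMILES encodes a six-membered carbon ring with three alternating C=C double bonds, fused to a saturated five-membered carbon ring; two fused six-membered carbon rings, each with three alternating C=C double bonds.
The 6-membered ring is fully conjugated (every ring atom contributes a p orbital); 3 ring double bonds give 6 π electrons. Since 6 = 4n+2 (n=1), it is aromatic (benzene ring).
The 5-membered ring has three sp³ carbons, so it is not fully conjugated — not aromatic (cyclopentane ring).
The fused 6/6-membered bicyclic is a single π system with 10 sp² atoms and 10 π electrons from ring double bonds. 10 = 4(2)+2, so the system is aromatic and both rings count as aromatic (naphthalene).
3 of the 4 rings are aromatic. Total: 3.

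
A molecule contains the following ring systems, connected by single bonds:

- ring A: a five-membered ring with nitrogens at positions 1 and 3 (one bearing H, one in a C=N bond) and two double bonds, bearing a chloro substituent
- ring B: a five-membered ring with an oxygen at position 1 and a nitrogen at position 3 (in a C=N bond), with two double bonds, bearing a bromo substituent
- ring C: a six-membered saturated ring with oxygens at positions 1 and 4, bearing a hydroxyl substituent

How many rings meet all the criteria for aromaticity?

2

Ring A has a continuous p-orbital overlap around the ring; 2 ring double bonds (4 π electrons) plus a heteroatom lone pair (2) give 6 π electrons. 6 = 4(1)+2, so ring A is aromatic (imidazole).
Ring B has a continuous p-orbital overlap around the ring; 2 ring double bonds (4 π electrons) plus a heteroatom lone pair (2) give 6 π electrons. Since 6 = 4n+2 (n=1), ring B is aromatic (oxazole).
Ring C has only sp³ atoms, so it is not fully conjugated — not aromatic (1,4-dioxane).
Aromatic: A, B. Total: 2.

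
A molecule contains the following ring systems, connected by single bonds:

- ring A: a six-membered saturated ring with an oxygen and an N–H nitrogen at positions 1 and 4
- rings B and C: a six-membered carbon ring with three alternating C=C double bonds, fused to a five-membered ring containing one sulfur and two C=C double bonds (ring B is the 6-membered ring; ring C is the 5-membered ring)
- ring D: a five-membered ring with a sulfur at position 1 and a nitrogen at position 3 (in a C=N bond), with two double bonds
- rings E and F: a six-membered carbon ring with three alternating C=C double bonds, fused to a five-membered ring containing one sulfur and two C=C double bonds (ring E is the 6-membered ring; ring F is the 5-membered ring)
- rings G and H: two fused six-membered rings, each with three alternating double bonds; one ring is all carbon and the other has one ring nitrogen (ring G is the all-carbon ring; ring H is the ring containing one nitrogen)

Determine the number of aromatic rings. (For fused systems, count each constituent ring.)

7

Ring A has only sp³ atoms, so it is not fully conjugated — not aromatic (morpholine).
Rings B and C form a fused bicyclic system (with one sulfur) with 9 sp² atoms and 10 π electrons from ring double bonds plus a heteroatom lone pair. 10 = 4(2)+2, so the system is aromatic and both rings count as aromatic (benzothiophene).
Ring D is planar and fully conjugated; 2 ring double bonds (4 π electrons) plus a heteroatom lone pair (2) give 6 π electrons. Since 6 = 4n+2 (n=1), ring D is aromatic (thiazole).
Rings E and F form a fused bicyclic system (with one sulfur) with 9 sp² atoms and 10 π electrons from ring double bonds plus a heteroatom lone pair. 10 = 4(2)+2, so the system is aromatic and both rings count as aromatic (benzothiophene).
Rings G and H form a fused bicyclic system (with one nitrogen) with 10 sp² atoms and 10 π electrons from ring double bonds. 10 = 4(2)+2, so the system is aromatic and both rings count as aromatic (quinoline).
Aromatic: B, C, D, E, F, G, H. Total: 7.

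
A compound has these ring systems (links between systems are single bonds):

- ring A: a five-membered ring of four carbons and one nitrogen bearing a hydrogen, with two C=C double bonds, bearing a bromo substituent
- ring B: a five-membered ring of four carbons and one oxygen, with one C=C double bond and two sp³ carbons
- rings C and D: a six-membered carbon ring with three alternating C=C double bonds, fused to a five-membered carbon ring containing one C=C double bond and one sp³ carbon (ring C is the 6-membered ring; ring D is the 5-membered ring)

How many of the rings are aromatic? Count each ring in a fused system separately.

Ring A has a continuous p-orbital overlap around the ring; 2 ring double bonds (4 π electrons) plus a heteroatom lone pair (2) give 6 π electrons. 6 = 4(1)+2, so ring A is aromatic (pyrrole).
Ring B has two sp³ carbons, so it is not fully conjugated — not aromatic (2,3-dihydrofuran).
Ring C has a continuous p-orbital overlap around the ring; 3 ring double bonds give 6 π electrons. That satisfies 4n+2 with n=1, so ring C is aromatic (benzene ring).
Ring D has one sp³ carbon, so it is not fully conjugated — not aromatic (cyclopentene ring).
Aromatic: A, C. Total: 2.

2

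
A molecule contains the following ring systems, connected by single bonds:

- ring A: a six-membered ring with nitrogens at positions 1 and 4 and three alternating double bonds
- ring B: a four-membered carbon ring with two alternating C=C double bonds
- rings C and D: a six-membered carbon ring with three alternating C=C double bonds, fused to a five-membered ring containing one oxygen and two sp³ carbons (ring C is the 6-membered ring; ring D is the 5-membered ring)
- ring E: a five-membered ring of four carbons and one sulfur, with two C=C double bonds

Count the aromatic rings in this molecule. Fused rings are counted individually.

Ring A has a continuous p-orbital overlap around the ring; 3 ring double bonds give 6 π electrons. That satisfies 4n+2 with n=1, so ring A is aromatic (pyrazine).
Ring B has only sp² ring atoms; a planar conformation would have a fully conjugated π system of 4 electrons. But 4 = 4(1), which is 4n not 4n+2, so ring B is not aromatic (cyclobutadiene) — cyclobutadiene is antiaromatic and distorts to a rectangle.
Ring C has a continuous p-orbital overlap around the ring; 3 ring double bonds give 6 π electrons. Since 6 = 4n+2 (n=1), ring C is aromatic (benzene ring).
Ring D has two sp³ carbons, so it is not fully conjugated — not aromatic (oxolane ring).
Ring E is planar and fully conjugated; 2 ring double bonds (4 π electrons) plus a heteroatom lone pair (2) give 6 π electrons. Since 6 = 4n+2 (n=1), ring E is aromatic (thiophene).
Aromatic: A, C, E. Total: 3.

3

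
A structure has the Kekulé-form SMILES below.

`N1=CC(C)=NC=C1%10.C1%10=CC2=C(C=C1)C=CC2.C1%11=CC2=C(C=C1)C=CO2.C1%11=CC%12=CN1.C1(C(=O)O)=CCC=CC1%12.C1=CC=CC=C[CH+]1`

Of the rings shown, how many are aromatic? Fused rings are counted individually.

6

The SMILES encodes a six-membered ring with nitrogens at positions 1 and 4 and three alternating double bonds; a six-membered carbon ring with three alternating C=C double bonds, fused to a five-membered carbon ring containing one C=C double bond and one sp³ carbon; a six-membered carbon ring with three alternating C=C double bonds, fused to a five-membered ring containing one oxygen and two C=C double bonds; a five-membered ring of four carbons and one nitrogen bearing a hydrogen, with two C=C double bonds; a six-membered carbon ring with two isolated C=C double bonds and two sp³ carbons; a seven-membered all-carbon ring bearing a positive charge on one carbon, with three C=C double bonds.
The 6-membered ring with two nitrogens (1,4) is planar and fully conjugated; 3 ring double bonds give 6 π electrons. Since 6 = 4n+2 (n=1), it is aromatic (pyrazine).
The 6-membered ring is planar and fully conjugated; 3 ring double bonds give 6 π electrons. Since 6 = 4n+2 (n=1), it is aromatic (benzene ring).
The 5-membered ring has one sp³ carbon, so it is not fully conjugated — not aromatic (cyclopentene ring).
The fused 6/5-membered bicyclic (with one oxygen) is a single π system with 9 sp² atoms and 10 π electrons from ring double bonds plus a heteroatom lone pair. 10 = 4(2)+2, so the system is aromatic and both rings count as aromatic (benzofuran).
The 5-membered ring with one N–H has a continuous p-orbital overlap around the ring; 2 ring double bonds (4 π electrons) plus a heteroatom lone pair (2) give 6 π electrons. 6 = 4(1)+2, so it is aromatic (pyrrole).
The second 6-membered ring has two sp³ carbons, so it is not fully conjugated — not aromatic (1,4-cyclohexadiene).
The 7-membered ring is fully conjugated (every ring atom contributes a p orbital); 3 ring double bonds (6 π electrons) plus the carbocation's empty p orbital (0, but keeps the ring conjugated) give 6 π electrons. 6 = 4(1)+2, so it is aromatic (tropylium cation).
6 of the 8 rings are aromatic. Total: 6.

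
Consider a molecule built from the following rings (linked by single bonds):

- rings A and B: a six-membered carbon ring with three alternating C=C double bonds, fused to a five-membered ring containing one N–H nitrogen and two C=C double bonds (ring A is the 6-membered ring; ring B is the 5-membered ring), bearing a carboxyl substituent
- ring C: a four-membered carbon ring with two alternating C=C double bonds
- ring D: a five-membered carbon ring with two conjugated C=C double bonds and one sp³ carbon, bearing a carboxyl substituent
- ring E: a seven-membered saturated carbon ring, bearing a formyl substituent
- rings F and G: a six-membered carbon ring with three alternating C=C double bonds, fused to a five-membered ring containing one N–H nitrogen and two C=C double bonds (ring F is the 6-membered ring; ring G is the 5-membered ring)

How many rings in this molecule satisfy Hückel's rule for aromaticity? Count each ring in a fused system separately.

Rings A and B form a fused bicyclic system (with one N–H) with 9 sp² atoms and 10 π electrons from ring double bonds plus a heteroatom lone pair. 10 = 4(2)+2, so the system is aromatic and both rings count as aromatic (indole).
Ring C has only sp² ring atoms; a planar conformation would have a fully conjugated π system of 4 electrons. But 4 = 4(1), which is 4n not 4n+2, so ring C is not aromatic (cyclobutadiene) — cyclobutadiene is antiaromatic and distorts to a rectangle.
Ring D has one sp³ carbon, so it is not fully conjugated — not aromatic (cyclopentadiene).
Ring E has only sp³ atoms, so it is not fully conjugated — not aromatic (cycloheptane).
Rings F and G form a fused bicyclic system (with one N–H) with 9 sp² atoms and 10 π electrons from ring double bonds plus a heteroatom lone pair. 10 = 4(2)+2, so the system is aromatic and both rings count as aromatic (indole).
Aromatic: A, B, F, G. Total: 4.

4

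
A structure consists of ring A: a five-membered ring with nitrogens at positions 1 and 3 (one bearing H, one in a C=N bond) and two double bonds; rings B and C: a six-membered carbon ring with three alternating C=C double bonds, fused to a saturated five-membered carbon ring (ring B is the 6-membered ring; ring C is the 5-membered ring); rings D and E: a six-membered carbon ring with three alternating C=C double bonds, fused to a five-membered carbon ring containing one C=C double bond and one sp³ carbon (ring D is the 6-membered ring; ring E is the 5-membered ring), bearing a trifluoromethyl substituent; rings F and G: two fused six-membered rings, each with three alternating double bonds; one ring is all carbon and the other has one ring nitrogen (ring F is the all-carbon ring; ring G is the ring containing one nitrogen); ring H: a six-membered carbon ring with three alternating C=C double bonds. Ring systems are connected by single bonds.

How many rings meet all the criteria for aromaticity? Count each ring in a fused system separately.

6

Ring A has a continuous p-orbital overlap around the ring; 2 ring double bonds (4 π electrons) plus a heteroatom lone pair (2) give 6 π electrons. That satisfies 4n+2 with n=1, so ring A is aromatic (imidazole).
Ring B is planar and fully conjugated; 3 ring double bonds give 6 π electrons. 6 = 4(1)+2, so ring B is aromatic (benzene ring).
Ring C has three sp³ carbons, so it is not fully conjugated — not aromatic (cyclopentane ring).
Ring D is fully conjugated (every ring atom contributes a p orbital); 3 ring double bonds give 6 π electrons. Since 6 = 4n+2 (n=1), ring D is aromatic (benzene ring).
Ring E has one sp³ carbon, so it is not fully conjugated — not aromatic (cyclopentene ring).
Rings F and G form a fused bicyclic system (with one nitrogen) with 10 sp² atoms and 10 π electrons from ring double bonds. 10 = 4(2)+2, so the system is aromatic and both rings count as aromatic (quinoline).
Ring H is planar and fully conjugated; 3 ring double bonds give 6 π electrons. 6 = 4(1)+2, so ring H is aromatic (benzene).
Aromatic: A, B, D, F, G, H. Total: 6.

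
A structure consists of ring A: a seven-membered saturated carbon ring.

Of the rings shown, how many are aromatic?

Ring A has only sp³ atoms, so it is not fully conjugated — not aromatic (cycloheptane).

0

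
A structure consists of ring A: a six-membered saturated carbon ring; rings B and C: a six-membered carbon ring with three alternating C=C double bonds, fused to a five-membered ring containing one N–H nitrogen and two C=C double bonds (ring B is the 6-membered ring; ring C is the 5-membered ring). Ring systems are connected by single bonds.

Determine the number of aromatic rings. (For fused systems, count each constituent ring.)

Ring A has only sp³ atoms, so it is not fully conjugated — not aromatic (cyclohexane).
Rings B and C form a fused bicyclic system (with one N–H) with 9 sp² atoms and 10 π electrons from ring double bonds plus a heteroatom lone pair. 10 = 4(2)+2, so the system is aromatic and both rings count as aromatic (indole).
Aromatic: B, C. Total: 2.

2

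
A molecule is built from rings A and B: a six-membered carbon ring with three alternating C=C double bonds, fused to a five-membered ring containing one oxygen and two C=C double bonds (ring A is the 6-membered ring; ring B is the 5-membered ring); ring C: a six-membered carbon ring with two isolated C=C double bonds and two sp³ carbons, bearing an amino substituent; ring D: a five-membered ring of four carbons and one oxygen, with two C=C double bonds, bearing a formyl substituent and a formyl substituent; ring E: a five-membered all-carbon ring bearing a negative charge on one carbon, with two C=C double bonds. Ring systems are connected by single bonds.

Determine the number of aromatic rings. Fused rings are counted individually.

Rings A and B form a fused bicyclic system (with one oxygen) with 9 sp² atoms and 10 π electrons from ring double bonds plus a heteroatom lone pair. 10 = 4(2)+2, so the system is aromatic and both rings count as aromatic (benzofuran).
Ring C has two sp³ carbons, so it is not fully conjugated — not aromatic (1,4-cyclohexadiene).
Ring D has a continuous p-orbital overlap around the ring; 2 ring double bonds (4 π electrons) plus a heteroatom lone pair (2) give 6 π electrons. 6 = 4(1)+2, so ring D is aromatic (furan).
Ring E is planar and fully conjugated; 2 ring double bonds (4 π electrons) plus the carbanion lone pair (2) give 6 π electrons. Since 6 = 4n+2 (n=1), ring E is aromatic (cyclopentadienyl anion).
Aromatic: A, B, D, E. Total: 4.

4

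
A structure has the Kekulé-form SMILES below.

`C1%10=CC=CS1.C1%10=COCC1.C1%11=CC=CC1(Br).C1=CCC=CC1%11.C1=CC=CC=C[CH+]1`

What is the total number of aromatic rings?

2

The SMILES encodes a five-membered ring of four carbons and one sulfur, with two C=C double bonds; a five-membered ring of four carbons and one oxygen, with one C=C double bond and two sp³ carbons; a five-membered carbon ring with two conjugated C=C double bonds and one sp³ carbon; a six-membered carbon ring with two isolated C=C double bonds and two sp³ carbons; a seven-membered all-carbon ring bearing a positive charge on one carbon, with three C=C double bonds.
The 5-membered ring with one sulfur has a continuous p-orbital overlap around the ring; 2 ring double bonds (4 π electrons) plus a heteroatom lone pair (2) give 6 π electrons. Since 6 = 4n+2 (n=1), it is aromatic (thiophene).
The 5-membered ring with one oxygen has two sp³ carbons, so it is not fully conjugated — not aromatic (2,3-dihydrofuran).
The 5-membered ring has one sp³ carbon, so it is not fully conjugated — not aromatic (cyclopentadiene).
The 6-membered ring has two sp³ carbons, so it is not fully conjugated — not aromatic (1,4-cyclohexadiene).
The 7-membered ring has a continuous p-orbital overlap around the ring; 3 ring double bonds (6 π electrons) plus the carbocation's empty p orbital (0, but keeps the ring conjugated) give 6 π electrons. 6 = 4(1)+2, so it is aromatic (tropylium cation).
2 of the 5 rings are aromatic. Total: 2.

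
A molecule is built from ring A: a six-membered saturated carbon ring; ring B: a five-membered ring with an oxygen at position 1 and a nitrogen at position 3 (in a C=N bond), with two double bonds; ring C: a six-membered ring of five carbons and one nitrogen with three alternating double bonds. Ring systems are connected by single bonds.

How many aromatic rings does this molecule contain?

Ring A has only sp³ atoms, so it is not fully conjugated — not aromatic (cyclohexane).
Ring B is planar and fully conjugated; 2 ring double bonds (4 π electrons) plus a heteroatom lone pair (2) give 6 π electrons. Since 6 = 4n+2 (n=1), ring B is aromatic (oxazole).
Ring C is fully conjugated (every ring atom contributes a p orbital); 3 ring double bonds give 6 π electrons. 6 = 4(1)+2, so ring C is aromatic (pyridine).
Aromatic: B, C. Total: 2.

2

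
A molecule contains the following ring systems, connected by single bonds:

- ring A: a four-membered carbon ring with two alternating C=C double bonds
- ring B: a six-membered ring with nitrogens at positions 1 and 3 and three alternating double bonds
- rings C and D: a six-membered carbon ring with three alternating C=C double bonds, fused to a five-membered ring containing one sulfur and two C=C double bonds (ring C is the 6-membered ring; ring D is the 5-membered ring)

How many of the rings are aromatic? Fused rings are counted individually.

Ring A has only sp² ring atoms; a planar conformation would have a fully conjugated π system of 4 electrons. But 4 = 4(1), which is 4n not 4n+2, so ring A is not aromatic (cyclobutadiene) — cyclobutadiene is antiaromatic and distorts to a rectangle.
Ring B has a continuous p-orbital overlap around the ring; 3 ring double bonds give 6 π electrons. Since 6 = 4n+2 (n=1), ring B is aromatic (pyrimidine).
Rings C and D form a fused bicyclic system (with one sulfur) with 9 sp² atoms and 10 π electrons from ring double bonds plus a heteroatom lone pair. 10 = 4(2)+2, so the system is aromatic and both rings count as aromatic (benzothiophene).
Aromatic: B, C, D. Total: 3.

3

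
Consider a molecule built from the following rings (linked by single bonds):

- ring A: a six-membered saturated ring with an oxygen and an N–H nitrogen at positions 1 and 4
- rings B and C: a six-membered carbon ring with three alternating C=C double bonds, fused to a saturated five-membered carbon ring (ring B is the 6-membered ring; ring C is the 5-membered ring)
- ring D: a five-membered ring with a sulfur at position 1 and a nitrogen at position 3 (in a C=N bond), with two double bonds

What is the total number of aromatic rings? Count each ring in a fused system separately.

2

Ring A has only sp³ atoms, so it is not fully conjugated — not aromatic (morpholine).
Ring B has a continuous p-orbital overlap around the ring; 3 ring double bonds give 6 π electrons. That satisfies 4n+2 with n=1, so ring B is aromatic (benzene ring).
Ring C has three sp³ carbons, so it is not fully conjugated — not aromatic (cyclopentane ring).
Ring D is fully conjugated (every ring atom contributes a p orbital); 2 ring double bonds (4 π electrons) plus a heteroatom lone pair (2) give 6 π electrons. Since 6 = 4n+2 (n=1), ring D is aromatic (thiazole).
Aromatic: B, D. Total: 2.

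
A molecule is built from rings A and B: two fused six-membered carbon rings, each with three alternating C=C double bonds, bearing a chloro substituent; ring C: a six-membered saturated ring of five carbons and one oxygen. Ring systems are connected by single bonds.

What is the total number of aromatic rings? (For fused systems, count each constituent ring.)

2

Rings A and B form a fused bicyclic system with 10 sp² atoms and 10 π electrons from ring double bonds. 10 = 4(2)+2, so the system is aromatic and both rings count as aromatic (naphthalene).
Ring C has only sp³ atoms, so it is not fully conjugated — not aromatic (tetrahydropyran).
Aromatic: A, B. Total: 2.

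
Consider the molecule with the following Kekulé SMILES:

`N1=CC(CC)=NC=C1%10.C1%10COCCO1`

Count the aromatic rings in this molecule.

1

The SMILES encodes a six-membered ring with nitrogens at positions 1 and 4 and three alternating double bonds; a six-membered saturated ring with oxygens at positions 1 and 4.
The 6-membered ring with two nitrogens (1,4) is planar and fully conjugated; 3 ring double bonds give 6 π electrons. That satisfies 4n+2 with n=1, so it is aromatic (pyrazine).
The 6-membered ring with two oxygens (1,4) has only sp³ atoms, so it is not fully conjugated — not aromatic (1,4-dioxane).
1 of the 2 rings is aromatic. Total: 1.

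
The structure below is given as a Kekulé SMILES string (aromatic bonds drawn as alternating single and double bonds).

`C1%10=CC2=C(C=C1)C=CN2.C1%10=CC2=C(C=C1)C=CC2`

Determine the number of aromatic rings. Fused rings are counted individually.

3

The SMILES encodes a six-membered carbon ring with three alternating C=C double bonds, fused to a five-membered ring containing one N–H nitrogen and two C=C double bonds; a six-membered carbon ring with three alternating C=C double bonds, fused to a five-membered carbon ring containing one C=C double bond and one sp³ carbon.
The fused 6/5-membered bicyclic (with one N–H) is a single π system with 9 sp² atoms and 10 π electrons from ring double bonds plus a heteroatom lone pair. 10 = 4(2)+2, so the system is aromatic and both rings count as aromatic (indole).
The 6-membered ring is fully conjugated (every ring atom contributes a p orbital); 3 ring double bonds give 6 π electrons. Since 6 = 4n+2 (n=1), it is aromatic (benzene ring).
The 5-membered ring has one sp³ carbon, so it is not fully conjugated — not aromatic (cyclopentene ring).
3 of the 4 rings are aromatic. Total: 3.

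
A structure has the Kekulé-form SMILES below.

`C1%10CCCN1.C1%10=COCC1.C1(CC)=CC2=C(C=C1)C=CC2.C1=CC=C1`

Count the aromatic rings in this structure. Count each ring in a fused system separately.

1

The SMILES encodes a five-membered saturated ring of four carbons and one N–H nitrogen; a five-membered ring of four carbons and one oxygen, with one C=C double bond and two sp³ carbons; a six-membered carbon ring with three alternating C=C double bonds, fused to a five-membered carbon ring containing one C=C double bond and one sp³ carbon; a four-membered carbon ring with two alternating C=C double bonds.
The 5-membered ring with one N–H has only sp³ atoms, so it is not fully conjugated — not aromatic (pyrrolidine).
The 5-membered ring with one oxygen has two sp³ carbons, so it is not fully conjugated — not aromatic (2,3-dihydrofuran).
The 6-membered ring has a continuous p-orbital overlap around the ring; 3 ring double bonds give 6 π electrons. Since 6 = 4n+2 (n=1), it is aromatic (benzene ring).
The 5-membered ring has one sp³ carbon, so it is not fully conjugated — not aromatic (cyclopentene ring).
The 4-membered ring has only sp² ring atoms; a planar conformation would have a fully conjugated π system of 4 electrons. But 4 = 4(1), which is 4n not 4n+2, so it is not aromatic (cyclobutadiene) — cyclobutadiene is antiaromatic and distorts to a rectangle.
1 of the 5 rings is aromatic. Total: 1.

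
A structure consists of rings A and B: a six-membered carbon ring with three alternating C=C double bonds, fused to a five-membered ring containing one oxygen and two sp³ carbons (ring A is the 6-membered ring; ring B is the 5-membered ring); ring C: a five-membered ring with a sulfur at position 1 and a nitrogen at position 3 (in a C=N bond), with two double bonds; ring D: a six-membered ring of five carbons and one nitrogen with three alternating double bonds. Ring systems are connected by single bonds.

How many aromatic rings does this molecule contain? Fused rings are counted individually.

Ring A is planar and fully conjugated; 3 ring double bonds give 6 π electrons. Since 6 = 4n+2 (n=1), ring A is aromatic (benzene ring).
Ring B has two sp³ carbons, so it is not fully conjugated — not aromatic (oxolane ring).
Ring C has a continuous p-orbital overlap around the ring; 2 ring double bonds (4 π electrons) plus a heteroatom lone pair (2) give 6 π electrons. Since 6 = 4n+2 (n=1), ring C is aromatic (thiazole).
Ring D is planar and fully conjugated; 3 ring double bonds give 6 π electrons. That satisfies 4n+2 with n=1, so ring D is aromatic (pyridine).
Aromatic: A, C, D. Total: 3.

3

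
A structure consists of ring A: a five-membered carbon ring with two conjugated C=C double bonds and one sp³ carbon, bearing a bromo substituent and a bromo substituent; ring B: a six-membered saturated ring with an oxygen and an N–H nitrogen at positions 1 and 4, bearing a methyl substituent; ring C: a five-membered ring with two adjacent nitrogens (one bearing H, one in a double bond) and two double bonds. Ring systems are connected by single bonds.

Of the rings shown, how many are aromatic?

Ring A has one sp³ carbon, so it is not fully conjugated — not aromatic (cyclopentadiene).
Ring B has only sp³ atoms, so it is not fully conjugated — not aromatic (morpholine).
Ring C has a continuous p-orbital overlap around the ring; 2 ring double bonds (4 π electrons) plus a heteroatom lone pair (2) give 6 π electrons. That satisfies 4n+2 with n=1, so ring C is aromatic (pyrazole).
Aromatic: C. Total: 1.

1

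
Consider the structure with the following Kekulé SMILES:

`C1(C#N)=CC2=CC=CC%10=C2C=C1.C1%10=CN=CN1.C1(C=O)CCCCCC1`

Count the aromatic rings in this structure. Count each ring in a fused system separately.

The SMILES encodes two fused six-membered carbon rings, each with three alternating C=C double bonds; a five-membered ring with nitrogens at positions 1 and 3 (one bearing H, one in a C=N bond) and two double bonds; a seven-membered saturated carbon ring.
The fused 6/6-membered bicyclic is a single π system with 10 sp² atoms and 10 π electrons from ring double bonds. 10 = 4(2)+2, so the system is aromatic and both rings count as aromatic (naphthalene).
The 5-membered ring with two nitrogens (one N–H, one =N–) is planar and fully conjugated; 2 ring double bonds (4 π electrons) plus a heteroatom lone pair (2) give 6 π electrons. Since 6 = 4n+2 (n=1), it is aromatic (imidazole).
The 7-membered ring has only sp³ atoms, so it is not fully conjugated — not aromatic (cycloheptane).
3 of the 4 rings are aromatic. Total: 3.

3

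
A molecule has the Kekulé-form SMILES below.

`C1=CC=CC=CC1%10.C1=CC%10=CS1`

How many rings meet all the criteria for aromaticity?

The SMILES encodes a seven-membered carbon ring with three C=C double bonds and one sp³ carbon; a five-membered ring of four carbons and one sulfur, with two C=C double bonds.
The 7-membered ring has one sp³ carbon, so it is not fully conjugated — not aromatic (cycloheptatriene).
The 5-membered ring with one sulfur is planar and fully conjugated; 2 ring double bonds (4 π electrons) plus a heteroatom lone pair (2) give 6 π electrons. That satisfies 4n+2 with n=1, so it is aromatic (thiophene).
1 of the 2 rings is aromatic. Total: 1.

1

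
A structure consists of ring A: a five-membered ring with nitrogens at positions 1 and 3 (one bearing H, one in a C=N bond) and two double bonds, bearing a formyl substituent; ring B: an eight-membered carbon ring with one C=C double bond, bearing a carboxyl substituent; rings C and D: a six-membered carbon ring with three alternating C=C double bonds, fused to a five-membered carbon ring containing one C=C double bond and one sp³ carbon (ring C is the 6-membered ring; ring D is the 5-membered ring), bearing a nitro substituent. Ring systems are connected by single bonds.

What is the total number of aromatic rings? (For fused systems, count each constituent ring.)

2

Ring A has a continuous p-orbital overlap around the ring; 2 ring double bonds (4 π electrons) plus a heteroatom lone pair (2) give 6 π electrons. That satisfies 4n+2 with n=1, so ring A is aromatic (imidazole).
Ring B has six sp³ carbons, so it is not fully conjugated — not aromatic (cyclooctene).
Ring C is planar and fully conjugated; 3 ring double bonds give 6 π electrons. That satisfies 4n+2 with n=1, so ring C is aromatic (benzene ring).
Ring D has one sp³ carbon, so it is not fully conjugated — not aromatic (cyclopentene ring).
Aromatic: A, C. Total: 2.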